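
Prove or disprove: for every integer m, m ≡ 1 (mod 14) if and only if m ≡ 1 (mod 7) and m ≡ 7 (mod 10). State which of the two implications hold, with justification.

(⇒) fails; (⇐) holds.

(⇒) This fails: m = 1 gives 1 ≡ 1 (mod 14) but 1 ≡ 1 (mod 10), so the conjunction on the right does not hold.

(⇐) Conversely, if m ≡ 1 (mod 7) and m ≡ 7 (mod 10), then by the Chinese remainder theorem m ≡ 57 (mod 70). Since 57 ≡ 1 (mod 14) and 14 ∣ 70, we get m ≡ 1 (mod 14).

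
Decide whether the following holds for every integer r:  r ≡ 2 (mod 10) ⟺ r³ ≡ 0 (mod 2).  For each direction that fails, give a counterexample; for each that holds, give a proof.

(⇒) holds; (⇐) fails.

[⇒] Suppose r ≡ 2 (mod 10). Then r³ ≡ 2³ = 8 (mod 10), and since 2 ∣ 10, also r³ ≡ 0 (mod 2).

[⇐] This fails: take r = 0. Then 0³ = 0 ≡ 0 (mod 2), yet 0 ≡ 0 (mod 10), not 2.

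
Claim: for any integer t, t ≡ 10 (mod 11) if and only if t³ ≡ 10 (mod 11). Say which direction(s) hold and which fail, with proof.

Forward direction. Suppose t ≡ 10 (mod 11). Write t = 11j + 10. Then (11j + 10)³ = 1331j³ + 3630j² + 3300j + 1000 = 11(121j³ + 330j² + 300j + 90) + 10, so t³ ≡ 10 (mod 11).

Converse. Suppose t³ ≡ 10 (mod 11). The only residue r in {0, …, 10} with r³ ≡ 10 (mod 11) is r = 10, so t ≡ 10 (mod 11).

Equivalent; both directions hold.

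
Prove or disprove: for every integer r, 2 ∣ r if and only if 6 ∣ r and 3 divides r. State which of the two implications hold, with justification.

(⇒) This fails: take r = 2. Certainly 2 ∣ 2, but 6 ∤ 2.

(⇐) Suppose 6 ∣ r and 3 ∣ r. Any common multiple of 6 and 3 is a multiple of their lcm; here lcm(6, 3) = 6·3/gcd(6, 3) = 18/3 = 6, so 6 ∣ r. Since 2 ∣ 6, it follows that 2 ∣ r.

Only the reverse direction holds.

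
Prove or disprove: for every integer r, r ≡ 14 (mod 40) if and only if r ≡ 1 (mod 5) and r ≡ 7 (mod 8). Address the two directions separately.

(⇒) This fails: r = 14 gives 14 ≡ 14 (mod 40) but 14 ≡ 4 (mod 5), so the conjunction on the right does not hold.

(⇐) This fails: r = 31 satisfies both congruences on the right (31 ≡ 1 mod 5 and 31 ≡ 7 mod 8) yet 31 ≡ 31 (mod 40), not 14.

Neither direction holds.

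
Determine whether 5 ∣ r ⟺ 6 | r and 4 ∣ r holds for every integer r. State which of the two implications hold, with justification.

(⇒) This fails: take r = 5. Certainly 5 ∣ 5, but 6 ∤ 5.

(⇐) This fails: take r = 12. Both 6 ∣ 12 and 4 ∣ 12, yet 12 is not a multiple of 5 (since 12 = 2·5 + 2), so 5 ∤ 12.

Neither direction holds.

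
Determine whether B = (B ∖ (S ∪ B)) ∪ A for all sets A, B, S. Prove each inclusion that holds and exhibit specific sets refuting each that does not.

(⊆) fails and (⊇) fails.

(⊆) This inclusion fails. Take A = ∅, B = {1}, S = ∅; then 1 ∈ B but 1 ∉ (B ∖ (S ∪ B)) ∪ A.

(⊇) This inclusion fails. Take A = {1}, B = ∅, S = ∅; then 1 ∈ (B ∖ (S ∪ B)) ∪ A but 1 ∉ B.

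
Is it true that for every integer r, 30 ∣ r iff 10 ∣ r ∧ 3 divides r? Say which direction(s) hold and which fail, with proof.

(⟸) Suppose 10 ∣ r and 3 ∣ r. Any common multiple of 10 and 3 is a multiple of their lcm; here gcd(10, 3) = 1, so lcm(10, 3) = 10·3 = 30, so 30 ∣ r.

(⟹) If 30 ∣ r, write r = 30q. Since 30 = 3·10, r = 10·(3q), so 10 ∣ r; and since 30 = 10·3, r = 3·(10q), so 3 ∣ r.

Both directions hold; the statement is true.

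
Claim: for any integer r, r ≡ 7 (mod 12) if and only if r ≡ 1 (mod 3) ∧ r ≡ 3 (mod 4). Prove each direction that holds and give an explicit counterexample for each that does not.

[⇐] If r ≡ 1 (mod 3) and r ≡ 3 (mod 4), then by the Chinese remainder theorem r ≡ 7 (mod 12). This is exactly r ≡ 7 (mod 12).

[⇒] Suppose r ≡ 7 (mod 12); write r = 12j + 7. Since 3 ∣ 12, reducing mod 3 gives r ≡ 7 ≡ 1 (mod 3); since 4 ∣ 12, reducing mod 4 gives r ≡ 7 ≡ 3 (mod 4).

Both directions hold.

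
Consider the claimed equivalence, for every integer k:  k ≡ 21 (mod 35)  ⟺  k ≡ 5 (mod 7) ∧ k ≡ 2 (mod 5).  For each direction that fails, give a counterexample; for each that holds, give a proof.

Neither direction holds.

(⇒) This fails: k = 21 gives 21 ≡ 21 (mod 35) but 21 ≡ 0 (mod 7), so the conjunction on the right does not hold.

(⇐) This fails: k = 12 satisfies both congruences on the right (12 ≡ 5 mod 7 and 12 ≡ 2 mod 5) yet 12 ≡ 12 (mod 35), not 21.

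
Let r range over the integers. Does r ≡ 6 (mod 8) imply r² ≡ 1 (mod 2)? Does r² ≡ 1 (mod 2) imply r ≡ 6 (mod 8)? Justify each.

Both directions fail.

(→) This fails: take r = 6. Then 6 ≡ 6 (mod 8), but 6² = 36 ≡ 0 (mod 2), not 1.

(←) This fails: take r = 1. Then 1² = 1 ≡ 1 (mod 2), yet 1 ≡ 1 (mod 8), not 6.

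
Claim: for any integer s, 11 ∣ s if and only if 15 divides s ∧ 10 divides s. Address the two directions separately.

(⇒) fails and (⇐) fails.

(→) This fails: take s = 11. Certainly 11 ∣ 11, but 15 ∤ 11.

(←) This fails: take s = 30. Both 15 ∣ 30 and 10 ∣ 30, yet 30 is not a multiple of 11 (since 30 = 2·11 + 8), so 11 ∤ 30.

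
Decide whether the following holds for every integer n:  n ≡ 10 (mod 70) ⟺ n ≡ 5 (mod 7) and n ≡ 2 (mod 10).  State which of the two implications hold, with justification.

Both directions fail.

Forward direction. This fails: n = 10 gives 10 ≡ 10 (mod 70) but 10 ≡ 3 (mod 7), so the conjunction on the right does not hold.

Converse. This fails: n = 12 satisfies both congruences on the right (12 ≡ 5 mod 7 and 12 ≡ 2 mod 10) yet 12 ≡ 12 (mod 70), not 10.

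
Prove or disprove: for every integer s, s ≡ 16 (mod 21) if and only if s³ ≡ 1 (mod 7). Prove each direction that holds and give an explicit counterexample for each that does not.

[⇒] Suppose s ≡ 16 (mod 21). Then s³ ≡ 16³ = 4096 (mod 21), and since 7 ∣ 21, also s³ ≡ 1 (mod 7).

[⇐] This fails: take s = 1. Then 1³ = 1 ≡ 1 (mod 7), yet 1 ≡ 1 (mod 21), not 16.

(⇒) holds; (⇐) fails.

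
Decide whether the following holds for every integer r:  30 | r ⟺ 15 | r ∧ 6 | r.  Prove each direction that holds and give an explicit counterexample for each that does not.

Both implications hold.

Forward direction. If 30 ∣ r, write r = 30q. Since 30 = 2·15, r = 15·(2q), so 15 ∣ r; and since 30 = 5·6, r = 6·(5q), so 6 ∣ r.

Converse. Suppose 15 ∣ r and 6 ∣ r. Any common multiple of 15 and 6 is a multiple of their lcm; here lcm(15, 6) = 15·6/gcd(15, 6) = 90/3 = 30, so 30 ∣ r.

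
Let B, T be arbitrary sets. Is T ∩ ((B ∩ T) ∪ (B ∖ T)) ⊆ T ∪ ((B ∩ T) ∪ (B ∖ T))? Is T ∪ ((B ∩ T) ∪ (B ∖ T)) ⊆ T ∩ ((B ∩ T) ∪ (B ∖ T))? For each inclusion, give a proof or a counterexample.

(⟹) Let x ∈ T ∩ ((B ∩ T) ∪ (B ∖ T)). Then x ∈ B ∩ T, from which x ∈ T ∪ ((B ∩ T) ∪ (B ∖ T)).

(⟸) This inclusion fails. Take B = {1}, T = ∅; then 1 ∈ T ∪ ((B ∩ T) ∪ (B ∖ T)) but 1 ∉ T ∩ ((B ∩ T) ∪ (B ∖ T)).

The sets are not equal: only the forward inclusion holds.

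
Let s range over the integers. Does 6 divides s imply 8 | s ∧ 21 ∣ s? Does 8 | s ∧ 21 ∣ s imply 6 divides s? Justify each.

(⇒) fails; (⇐) holds.

Forward direction. This fails: take s = 6. Certainly 6 ∣ 6, but 8 ∤ 6.

Converse. Suppose 8 ∣ s and 21 ∣ s. Any common multiple of 8 and 21 is a multiple of their lcm; here gcd(8, 21) = 1, so lcm(8, 21) = 8·21 = 168, so 168 ∣ s. Since 6 ∣ 168, it follows that 6 ∣ s.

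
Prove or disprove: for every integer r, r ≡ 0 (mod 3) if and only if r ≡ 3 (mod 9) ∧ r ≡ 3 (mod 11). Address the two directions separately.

(⟸) If r ≡ 3 (mod 9) and r ≡ 3 (mod 11), then by the Chinese remainder theorem r ≡ 3 (mod 99). Since 3 ≡ 0 (mod 3) and 3 ∣ 99, we get r ≡ 0 (mod 3).

(⟹) This fails: r = 0 gives 0 ≡ 0 (mod 3) but 0 ≡ 0 (mod 9), so the conjunction on the right does not hold.

Only the converse holds.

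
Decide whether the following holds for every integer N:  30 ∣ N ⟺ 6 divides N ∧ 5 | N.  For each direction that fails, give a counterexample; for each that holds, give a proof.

Equivalent; both directions hold.

(⟹) If 30 ∣ N, write N = 30q. Since 30 = 5·6, N = 6·(5q), so 6 ∣ N; and since 30 = 6·5, N = 5·(6q), so 5 ∣ N.

(⟸) Suppose 6 ∣ N and 5 ∣ N. Any common multiple of 6 and 5 is a multiple of their lcm; here gcd(6, 5) = 1, so lcm(6, 5) = 6·5 = 30, so 30 ∣ N.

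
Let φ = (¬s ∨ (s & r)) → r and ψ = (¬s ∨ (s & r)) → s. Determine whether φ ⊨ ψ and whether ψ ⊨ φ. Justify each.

Only the reverse direction holds.

Forward direction. This fails. Under s = F, r = T, the left side is true but the right side is false.

Converse. Assume the antecedent. If s is true, (¬s ∨ (s & r)) → r reduces to true regardless of the other variables. If s is false, the antecedent cannot hold. Either way (¬s ∨ (s & r)) → r holds.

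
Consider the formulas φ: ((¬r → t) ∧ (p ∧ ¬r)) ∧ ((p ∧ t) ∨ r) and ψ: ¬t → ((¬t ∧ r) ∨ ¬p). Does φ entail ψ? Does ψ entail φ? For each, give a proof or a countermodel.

Only the forward direction holds.

(⟹) Assume the antecedent. If p is true, the antecedent forces (p = T, t = T, r = F), and ¬t → ((¬t ∧ r) ∨ ¬p) holds there. If p is false, the antecedent cannot hold. Either way ¬t → ((¬t ∧ r) ∨ ¬p) holds.

(⟸) This fails. Under p = F, t = F, r = F, the left side is false but the right side is true.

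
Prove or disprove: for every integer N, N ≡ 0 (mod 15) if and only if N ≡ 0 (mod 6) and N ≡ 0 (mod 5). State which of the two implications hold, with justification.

(⟹) This fails: N = 15 gives 15 ≡ 0 (mod 15) but 15 ≡ 3 (mod 6), so the conjunction on the right does not hold.

(⟸) Conversely, if N ≡ 0 (mod 6) and N ≡ 0 (mod 5), then by the Chinese remainder theorem N ≡ 0 (mod 30). Since 0 ≡ 0 (mod 15) and 15 ∣ 30, we get N ≡ 0 (mod 15).

Only the reverse direction holds.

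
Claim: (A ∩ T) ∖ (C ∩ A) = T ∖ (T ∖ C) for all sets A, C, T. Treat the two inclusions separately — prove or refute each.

(⊆) This inclusion fails. Take A = {1}, C = ∅, T = {1}; then 1 ∈ (A ∩ T) ∖ (C ∩ A) but 1 ∉ T ∖ (T ∖ C).

(⊇) This inclusion fails. Take A = ∅, C = {1}, T = {1}; then 1 ∈ T ∖ (T ∖ C) but 1 ∉ (A ∩ T) ∖ (C ∩ A).

Both inclusions fail.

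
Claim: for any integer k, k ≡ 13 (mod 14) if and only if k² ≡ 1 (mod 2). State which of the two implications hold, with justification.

[⇒] Suppose k ≡ 13 (mod 14). Then k² ≡ 13² = 169 (mod 14), and since 2 ∣ 14, also k² ≡ 1 (mod 2).

[⇐] This fails: take k = 1. Then 1² = 1 ≡ 1 (mod 2), yet 1 ≡ 1 (mod 14), not 13.

Not equivalent: only (⇒) holds.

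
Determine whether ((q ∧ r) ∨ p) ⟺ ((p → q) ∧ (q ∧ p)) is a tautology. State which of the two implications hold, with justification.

Only the reverse direction holds.

(⇒) This fails. Under p = T, r = F, q = F, the left side is true but the right side is false.

(⇐) Assume the antecedent. If p is true, (q ∧ r) ∨ p reduces to true regardless of the other variables. If p is false, the antecedent cannot hold. Either way (q ∧ r) ∨ p holds.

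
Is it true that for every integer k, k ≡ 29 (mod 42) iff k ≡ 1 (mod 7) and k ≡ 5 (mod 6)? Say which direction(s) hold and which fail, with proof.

(⟸) If k ≡ 1 (mod 7) and k ≡ 5 (mod 6), then by the Chinese remainder theorem k ≡ 29 (mod 42). This is exactly k ≡ 29 (mod 42).

(⟹) Suppose k ≡ 29 (mod 42); write k = 42j + 29. Since 7 ∣ 42, reducing mod 7 gives k ≡ 29 ≡ 1 (mod 7); since 6 ∣ 42, reducing mod 6 gives k ≡ 29 ≡ 5 (mod 6).

The biconditional holds.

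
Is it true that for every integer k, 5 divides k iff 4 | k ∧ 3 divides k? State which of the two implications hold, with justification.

Both directions fail.

(⇒) This fails: take k = 5. Certainly 5 ∣ 5, but 4 ∤ 5.

(⇐) This fails: take k = 12. Both 4 ∣ 12 and 3 ∣ 12, yet 12 is not a multiple of 5 (since 12 = 2·5 + 2), so 5 ∤ 12.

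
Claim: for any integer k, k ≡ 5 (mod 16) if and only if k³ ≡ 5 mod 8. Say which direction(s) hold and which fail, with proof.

Not equivalent: only (⇒) holds.

(⟹) Suppose k ≡ 5 (mod 16). Then k³ ≡ 5³ = 125 (mod 16), and since 8 ∣ 16, also k³ ≡ 5 (mod 8).

(⟸) This fails: take k = 13. Then 13³ = 2197 ≡ 5 (mod 8), yet 13 ≡ 13 (mod 16), not 5.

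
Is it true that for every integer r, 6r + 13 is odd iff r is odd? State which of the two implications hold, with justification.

Only the reverse direction holds.

(→) This fails: take r = 6. Then 6r + 13 = 49, which is odd, yet r = 6 is even, not odd.

(←) Suppose r is odd. Since 6 is even, 6r is even for every r, so 6r + 13 has the same parity as 13, which is odd. Hence 6r + 13 is odd.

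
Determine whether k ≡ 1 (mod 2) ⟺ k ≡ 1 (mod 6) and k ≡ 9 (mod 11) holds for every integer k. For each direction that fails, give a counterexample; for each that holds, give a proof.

(⟹) This fails: k = 1 gives 1 ≡ 1 (mod 2) but 1 ≡ 1 (mod 11), so the conjunction on the right does not hold.

(⟸) Conversely, if k ≡ 1 (mod 6) and k ≡ 9 (mod 11), then by the Chinese remainder theorem k ≡ 31 (mod 66). Since 31 ≡ 1 (mod 2) and 2 ∣ 66, we get k ≡ 1 (mod 2).

(⇒) fails; (⇐) holds.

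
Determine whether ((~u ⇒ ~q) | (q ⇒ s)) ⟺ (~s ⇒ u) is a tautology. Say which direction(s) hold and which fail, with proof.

(→) This fails. Under s = F, q = F, u = F, the left side is true but the right side is false.

(←) Assume the antecedent. If s is true, (~u ⇒ ~q) | (q ⇒ s) reduces to true regardless of the other variables. If s is false, the antecedent forces (s = F, q = F, u = T) or (s = F, q = T, u = T), and (~u ⇒ ~q) | (q ⇒ s) holds there. Either way (~u ⇒ ~q) | (q ⇒ s) holds.

Only the converse holds.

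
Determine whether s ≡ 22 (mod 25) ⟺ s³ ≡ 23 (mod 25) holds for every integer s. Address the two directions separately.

(⟹) Suppose s ≡ 22 (mod 25). Write s = 25j + 22. Then (25j + 22)³ = 15625j³ + 41250j² + 36300j + 10648 = 25(625j³ + 1650j² + 1452j + 425) + 23, so s³ ≡ 23 (mod 25).

(⟸) Conversely, suppose s³ ≡ 23 (mod 25). The only residue r in {0, …, 24} with r³ ≡ 23 (mod 25) is r = 22, so s ≡ 22 (mod 25).

Equivalent; both directions hold.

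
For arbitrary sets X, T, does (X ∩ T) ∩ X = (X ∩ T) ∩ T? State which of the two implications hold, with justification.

Both inclusions hold.

(⊆) Let x ∈ (X ∩ T) ∩ X. Then x ∈ X ∩ T, from which x ∈ (X ∩ T) ∩ T.

(⊇) Let x ∈ (X ∩ T) ∩ T. Then x ∈ X ∩ T, from which x ∈ (X ∩ T) ∩ X.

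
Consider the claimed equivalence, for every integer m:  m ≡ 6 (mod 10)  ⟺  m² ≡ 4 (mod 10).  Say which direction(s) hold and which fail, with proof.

(⇒) fails and (⇐) fails.

Forward direction. This fails: take m = 6. Then 6 ≡ 6 (mod 10), but 6² = 36 ≡ 6 (mod 10), not 4.

Converse. This fails: take m = 2. Then 2² = 4 ≡ 4 (mod 10), yet 2 ≡ 2 (mod 10), not 6.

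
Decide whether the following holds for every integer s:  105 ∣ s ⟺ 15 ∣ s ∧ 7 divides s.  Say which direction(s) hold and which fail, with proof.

Forward direction. If 105 ∣ s, write s = 105q. Since 105 = 7·15, s = 15·(7q), so 15 ∣ s; and since 105 = 15·7, s = 7·(15q), so 7 ∣ s.

Converse. Suppose 15 ∣ s and 7 ∣ s. Any common multiple of 15 and 7 is a multiple of their lcm; here gcd(15, 7) = 1, so lcm(15, 7) = 15·7 = 105, so 105 ∣ s.

Both directions hold; the statement is true.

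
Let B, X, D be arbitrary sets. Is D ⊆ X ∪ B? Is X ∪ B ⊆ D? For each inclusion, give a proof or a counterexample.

(⊆) fails and (⊇) fails.

(⟹) This inclusion fails. Take B = ∅, X = ∅, D = {1}; then 1 ∈ D but 1 ∉ X ∪ B.

(⟸) This inclusion fails. Take B = {1}, X = ∅, D = ∅; then 1 ∈ X ∪ B but 1 ∉ D.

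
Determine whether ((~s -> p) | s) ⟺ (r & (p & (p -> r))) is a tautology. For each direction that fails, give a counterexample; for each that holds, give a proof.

Not equivalent: only (⇐) holds.

[⇒] This fails. Under s = T, p = F, r = F, the left side is true but the right side is false.

[⇐] Assume the antecedent. If s is true, (~s -> p) | s reduces to true regardless of the other variables. If s is false, the antecedent forces (s = F, p = T, r = T), and (~s -> p) | s holds there. Either way (~s -> p) | s holds.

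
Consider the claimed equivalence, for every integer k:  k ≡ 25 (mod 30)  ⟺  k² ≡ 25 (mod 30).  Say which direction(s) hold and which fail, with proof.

(⟹) Suppose k ≡ 25 (mod 30). Write k = 30j + 25. Then (30j + 25)² = 900j² + 1500j + 625 = 30(30j² + 50j + 20) + 25, so k² ≡ 25 (mod 30).

(⟸) This fails: take k = 5. Then 5² = 25 ≡ 25 (mod 30), yet 5 ≡ 5 (mod 30), not 25.

(⇒) holds; (⇐) fails.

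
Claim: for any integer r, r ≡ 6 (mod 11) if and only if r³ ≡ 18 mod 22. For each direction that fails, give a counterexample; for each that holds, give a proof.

The forward direction fails; the converse holds.

Forward direction. This fails: take r = 17. Then 17 ≡ 6 (mod 11), but 17³ = 4913 ≡ 7 (mod 22), not 18.

Converse. The residues r modulo 22 with r³ ≡ 18 (mod 22) are exactly {6}, and each is ≡ 6 (mod 11).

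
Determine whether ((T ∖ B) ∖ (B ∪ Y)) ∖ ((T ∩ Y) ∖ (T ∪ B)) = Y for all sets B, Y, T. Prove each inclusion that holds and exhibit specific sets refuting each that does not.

Forward inclusion. This inclusion fails. Take B = ∅, Y = ∅, T = {1}; then 1 ∈ ((T ∖ B) ∖ (B ∪ Y)) ∖ ((T ∩ Y) ∖ (T ∪ B)) but 1 ∉ Y.

Reverse inclusion. This inclusion fails. Take B = ∅, Y = {1}, T = ∅; then 1 ∈ Y but 1 ∉ ((T ∖ B) ∖ (B ∪ Y)) ∖ ((T ∩ Y) ∖ (T ∪ B)).

(⊆) fails and (⊇) fails.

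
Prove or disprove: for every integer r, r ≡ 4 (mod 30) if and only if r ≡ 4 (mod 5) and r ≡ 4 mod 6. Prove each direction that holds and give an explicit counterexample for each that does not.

Forward direction. Suppose r ≡ 4 (mod 30); write r = 30j + 4. Since 5 ∣ 30, reducing mod 5 gives r ≡ 4 (mod 5); since 6 ∣ 30, reducing mod 6 gives r ≡ 4 (mod 6).

Converse. If r ≡ 4 (mod 5) and r ≡ 4 (mod 6), then by the Chinese remainder theorem r ≡ 4 (mod 30). This is exactly r ≡ 4 (mod 30).

Both implications hold.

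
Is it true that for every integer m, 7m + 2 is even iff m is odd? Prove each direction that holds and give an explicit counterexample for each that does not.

(⇒) This fails: m = 2 gives 7m + 2 = 16, which is even, but 2 is even, not odd.

(⇐) This also fails: m = 1 is odd, but 7m + 2 = 9 is odd, not even.

Neither direction holds.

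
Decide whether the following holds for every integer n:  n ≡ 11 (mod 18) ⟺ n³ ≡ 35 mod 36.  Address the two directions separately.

[⇒] This fails: take n = 29. Then 29 ≡ 11 (mod 18), but 29³ = 24389 ≡ 17 (mod 36), not 35.

[⇐] This fails: take n = 23. Then 23³ = 12167 ≡ 35 (mod 36), yet 23 ≡ 5 (mod 18), not 11.

Neither direction holds.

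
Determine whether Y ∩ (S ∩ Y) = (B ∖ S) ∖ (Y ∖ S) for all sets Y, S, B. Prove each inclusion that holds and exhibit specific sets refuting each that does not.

(⊆) This inclusion fails. Take Y = {1}, S = {1}, B = ∅; then 1 ∈ Y ∩ (S ∩ Y) but 1 ∉ (B ∖ S) ∖ (Y ∖ S).

(⊇) This inclusion fails. Take Y = ∅, S = ∅, B = {1}; then 1 ∈ (B ∖ S) ∖ (Y ∖ S) but 1 ∉ Y ∩ (S ∩ Y).

Both inclusions fail.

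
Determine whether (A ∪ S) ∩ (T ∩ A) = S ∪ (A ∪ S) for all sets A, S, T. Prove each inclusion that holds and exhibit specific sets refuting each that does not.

(⟹) Let x ∈ (A ∪ S) ∩ (T ∩ A). Then either x ∈ A ∩ T and x ∉ S; or x ∈ A ∩ S ∩ T. In each case x ∈ S ∪ (A ∪ S), so (A ∪ S) ∩ (T ∩ A) ⊆ S ∪ (A ∪ S).

(⟸) This inclusion fails. Take A = {1}, S = ∅, T = ∅; then 1 ∈ S ∪ (A ∪ S) but 1 ∉ (A ∪ S) ∩ (T ∩ A).

Only the forward inclusion holds.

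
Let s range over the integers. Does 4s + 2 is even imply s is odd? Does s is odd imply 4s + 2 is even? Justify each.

Forward direction. This fails: take s = 0. Then 4s + 2 = 2, which is even, yet s = 0 is even, not odd.

Converse. Suppose s is odd. Since 4 is even, 4s is even for every s, so 4s + 2 has the same parity as 2, which is even. Hence 4s + 2 is even.

Only the converse holds.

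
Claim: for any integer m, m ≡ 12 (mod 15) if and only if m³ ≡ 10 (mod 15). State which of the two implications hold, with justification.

(⇒) This fails: take m = 12. Then 12 ≡ 12 (mod 15), but 12³ = 1728 ≡ 3 (mod 15), not 10.

(⇐) This fails: take m = 10. Then 10³ = 1000 ≡ 10 (mod 15), yet 10 ≡ 10 (mod 15), not 12.

(⇒) fails and (⇐) fails.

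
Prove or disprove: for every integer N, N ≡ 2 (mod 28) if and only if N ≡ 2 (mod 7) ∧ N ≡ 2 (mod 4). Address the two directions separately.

Both directions hold.

(⇒) Suppose N ≡ 2 (mod 28); write N = 28j + 2. Since 7 ∣ 28, reducing mod 7 gives N ≡ 2 (mod 7); since 4 ∣ 28, reducing mod 4 gives N ≡ 2 (mod 4).

(⇐) Conversely, if N ≡ 2 (mod 7) and N ≡ 2 (mod 4), then by the Chinese remainder theorem N ≡ 2 (mod 28). This is exactly N ≡ 2 (mod 28).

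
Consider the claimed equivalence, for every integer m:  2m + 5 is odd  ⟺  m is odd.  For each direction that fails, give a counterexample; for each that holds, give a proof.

(⟹) This fails: take m = 6. Then 2m + 5 = 17, which is odd, yet m = 6 is even, not odd.

(⟸) Suppose m is odd. Since 2 is even, 2m is even for every m, so 2m + 5 has the same parity as 5, which is odd. Hence 2m + 5 is odd.

The forward direction fails; the converse holds.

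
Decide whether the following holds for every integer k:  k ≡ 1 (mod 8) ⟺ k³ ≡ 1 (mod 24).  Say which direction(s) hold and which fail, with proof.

The forward direction fails; the converse holds.

(⇒) This fails: take k = 9. Then 9 ≡ 1 (mod 8), but 9³ = 729 ≡ 9 (mod 24), not 1.

(⇐) Conversely, the residues r modulo 24 with r³ ≡ 1 (mod 24) are exactly {1}, and each is ≡ 1 (mod 8).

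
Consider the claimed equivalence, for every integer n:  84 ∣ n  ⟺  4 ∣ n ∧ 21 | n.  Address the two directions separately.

(←) Suppose 4 ∣ n and 21 ∣ n. Any common multiple of 4 and 21 is a multiple of their lcm; here gcd(4, 21) = 1, so lcm(4, 21) = 4·21 = 84, so 84 ∣ n.

(→) If 84 ∣ n, write n = 84q. Since 84 = 21·4, n = 4·(21q), so 4 ∣ n; and since 84 = 4·21, n = 21·(4q), so 21 ∣ n.

Both implications hold.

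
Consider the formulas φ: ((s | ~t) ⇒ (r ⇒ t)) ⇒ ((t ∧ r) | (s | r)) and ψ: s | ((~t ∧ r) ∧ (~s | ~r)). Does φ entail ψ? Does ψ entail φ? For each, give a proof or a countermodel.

(⇒) fails; (⇐) holds.

Forward direction. This fails. Under r = T, s = F, t = T, the left side is true but the right side is false.

Converse. Assume the antecedent. If r is true, the consequent reduces to true regardless of the other variables. If r is false, the antecedent forces (r = F, s = T, t = F) or (r = F, s = T, t = T), and the consequent holds there. Either way the consequent holds.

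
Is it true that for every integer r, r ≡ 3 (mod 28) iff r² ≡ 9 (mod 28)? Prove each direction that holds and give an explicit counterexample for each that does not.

The forward direction holds; the converse fails.

Forward direction. Suppose r ≡ 3 (mod 28). Write r = 28j + 3. Then (28j + 3)² = 784j² + 168j + 9 = 28(28j² + 6j) + 9, so r² ≡ 9 (mod 28).

Converse. This fails: take r = 11. Then 11² = 121 ≡ 9 (mod 28), yet 11 ≡ 11 (mod 28), not 3.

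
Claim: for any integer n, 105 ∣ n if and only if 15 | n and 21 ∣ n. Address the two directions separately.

Both directions hold; the statement is true.

(⟸) Suppose 15 ∣ n and 21 ∣ n. Any common multiple of 15 and 21 is a multiple of their lcm; here lcm(15, 21) = 15·21/gcd(15, 21) = 315/3 = 105, so 105 ∣ n.

(⟹) If 105 ∣ n, write n = 105q. Since 105 = 7·15, n = 15·(7q), so 15 ∣ n; and since 105 = 5·21, n = 21·(5q), so 21 ∣ n.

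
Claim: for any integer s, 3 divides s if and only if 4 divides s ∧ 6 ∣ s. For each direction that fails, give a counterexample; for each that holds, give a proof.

(⇒) fails; (⇐) holds.

Forward direction. This fails: take s = 3. Certainly 3 ∣ 3, but 4 ∤ 3.

Converse. Suppose 4 ∣ s and 6 ∣ s. Any common multiple of 4 and 6 is a multiple of their lcm; here lcm(4, 6) = 4·6/gcd(4, 6) = 24/2 = 12, so 12 ∣ s. Since 3 ∣ 12, it follows that 3 ∣ s.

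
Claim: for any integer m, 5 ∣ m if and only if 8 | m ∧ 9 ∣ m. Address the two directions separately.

[⇒] This fails: take m = 5. Certainly 5 ∣ 5, but 8 ∤ 5.

[⇐] This fails: take m = 72. Both 8 ∣ 72 and 9 ∣ 72, yet 72 is not a multiple of 5 (since 72 = 14·5 + 2), so 5 ∤ 72.

Both directions fail.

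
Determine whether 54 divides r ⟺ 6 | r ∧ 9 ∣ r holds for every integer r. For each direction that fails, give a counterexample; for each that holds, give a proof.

(⟹) If 54 ∣ r, write r = 54q. Since 54 = 9·6, r = 6·(9q), so 6 ∣ r; and since 54 = 6·9, r = 9·(6q), so 9 ∣ r.

(⟸) This fails: take r = 18. Both 6 ∣ 18 and 9 ∣ 18, yet 18 is not a multiple of 54 (since 18 = 0·54 + 18), so 54 ∤ 18.

Not equivalent: only (⇒) holds.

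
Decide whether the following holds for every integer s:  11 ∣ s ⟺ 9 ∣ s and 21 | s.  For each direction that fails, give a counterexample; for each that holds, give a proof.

(⇒) This fails: take s = 11. Certainly 11 ∣ 11, but 9 ∤ 11.

(⇐) This fails: take s = 63. Both 9 ∣ 63 and 21 ∣ 63, yet 63 is not a multiple of 11 (since 63 = 5·11 + 8), so 11 ∤ 63.

Both directions fail.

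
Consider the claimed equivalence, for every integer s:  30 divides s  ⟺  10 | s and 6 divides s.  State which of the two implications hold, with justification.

Equivalent; both directions hold.

(→) If 30 ∣ s, write s = 30q. Since 30 = 3·10, s = 10·(3q), so 10 ∣ s; and since 30 = 5·6, s = 6·(5q), so 6 ∣ s.

(←) Suppose 10 ∣ s and 6 ∣ s. Any common multiple of 10 and 6 is a multiple of their lcm; here lcm(10, 6) = 10·6/gcd(10, 6) = 60/2 = 30, so 30 ∣ s.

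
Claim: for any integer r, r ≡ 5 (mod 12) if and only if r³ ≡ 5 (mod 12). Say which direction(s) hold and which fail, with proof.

(→) Suppose r ≡ 5 (mod 12). Write r = 12j + 5. Then (12j + 5)³ = 1728j³ + 2160j² + 900j + 125 = 12(144j³ + 180j² + 75j + 10) + 5, so r³ ≡ 5 (mod 12).

(←) Conversely, suppose r³ ≡ 5 (mod 12). The only residue r in {0, …, 11} with r³ ≡ 5 (mod 12) is r = 5, so r ≡ 5 (mod 12).

Both implications hold.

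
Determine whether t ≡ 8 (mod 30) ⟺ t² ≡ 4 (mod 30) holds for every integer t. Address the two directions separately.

The forward direction holds; the converse fails.

(⇐) This fails: take t = 2. Then 2² = 4 ≡ 4 (mod 30), yet 2 ≡ 2 (mod 30), not 8.

(⇒) Suppose t ≡ 8 (mod 30). Write t = 30j + 8. Then (30j + 8)² = 900j² + 480j + 64 = 30(30j² + 16j + 2) + 4, so t² ≡ 4 (mod 30).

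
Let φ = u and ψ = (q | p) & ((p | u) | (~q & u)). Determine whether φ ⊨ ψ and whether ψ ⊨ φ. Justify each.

(⇒) fails and (⇐) fails.

(→) This fails. Under u = T, p = F, q = F, the left side is true but the right side is false.

(←) This fails. Under u = F, p = T, q = F, the left side is false but the right side is true.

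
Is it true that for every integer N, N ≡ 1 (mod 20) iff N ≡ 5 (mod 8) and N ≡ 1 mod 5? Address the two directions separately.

Not equivalent: only (⇐) holds.

(→) This fails: N = 1 gives 1 ≡ 1 (mod 20) but 1 ≡ 1 (mod 8), so the conjunction on the right does not hold.

(←) Conversely, if N ≡ 5 (mod 8) and N ≡ 1 (mod 5), then by the Chinese remainder theorem N ≡ 21 (mod 40). Since 21 ≡ 1 (mod 20) and 20 ∣ 40, we get N ≡ 1 (mod 20).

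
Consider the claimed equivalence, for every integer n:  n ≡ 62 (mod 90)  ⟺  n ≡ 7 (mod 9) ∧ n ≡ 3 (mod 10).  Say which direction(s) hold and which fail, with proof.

(⇒) fails and (⇐) fails.

(→) This fails: n = 62 gives 62 ≡ 62 (mod 90) but 62 ≡ 8 (mod 9), so the conjunction on the right does not hold.

(←) This fails: n = 43 satisfies both congruences on the right (43 ≡ 7 mod 9 and 43 ≡ 3 mod 10) yet 43 ≡ 43 (mod 90), not 62.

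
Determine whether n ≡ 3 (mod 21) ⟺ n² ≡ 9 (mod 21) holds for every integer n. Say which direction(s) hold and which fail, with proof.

(⟸) This fails: take n = 18. Then 18² = 324 ≡ 9 (mod 21), yet 18 ≡ 18 (mod 21), not 3.

(⟹) Suppose n ≡ 3 (mod 21). Write n = 21j + 3. Then (21j + 3)² = 441j² + 126j + 9 = 21(21j² + 6j) + 9, so n² ≡ 9 (mod 21).

Only the forward direction holds.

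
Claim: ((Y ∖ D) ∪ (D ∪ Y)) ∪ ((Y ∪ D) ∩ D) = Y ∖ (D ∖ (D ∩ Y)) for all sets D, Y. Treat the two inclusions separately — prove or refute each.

Only the reverse inclusion holds.

Forward inclusion. This inclusion fails. Take D = {1}, Y = ∅; then 1 ∈ ((Y ∖ D) ∪ (D ∪ Y)) ∪ ((Y ∪ D) ∩ D) but 1 ∉ Y ∖ (D ∖ (D ∩ Y)).

Reverse inclusion. Let x ∈ Y ∖ (D ∖ (D ∩ Y)). Then either x ∈ Y and x ∉ D; or x ∈ D ∩ Y. In each case x ∈ ((Y ∖ D) ∪ (D ∪ Y)) ∪ ((Y ∪ D) ∩ D), so Y ∖ (D ∖ (D ∩ Y)) ⊆ ((Y ∖ D) ∪ (D ∪ Y)) ∪ ((Y ∪ D) ∩ D).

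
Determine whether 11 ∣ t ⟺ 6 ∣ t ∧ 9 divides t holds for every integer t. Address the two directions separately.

[⇒] This fails: take t = 11. Certainly 11 ∣ 11, but 6 ∤ 11.

[⇐] This fails: take t = 18. Both 6 ∣ 18 and 9 ∣ 18, yet 18 is not a multiple of 11 (since 18 = 1·11 + 7), so 11 ∤ 18.

Neither implication holds.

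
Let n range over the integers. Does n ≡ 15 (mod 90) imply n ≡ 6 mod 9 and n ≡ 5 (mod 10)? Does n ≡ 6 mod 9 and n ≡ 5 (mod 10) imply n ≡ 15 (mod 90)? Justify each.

(→) Suppose n ≡ 15 (mod 90); write n = 90j + 15. Since 9 ∣ 90, reducing mod 9 gives n ≡ 15 ≡ 6 (mod 9); since 10 ∣ 90, reducing mod 10 gives n ≡ 15 ≡ 5 (mod 10).

(←) Conversely, if n ≡ 6 (mod 9) and n ≡ 5 (mod 10), then by the Chinese remainder theorem n ≡ 15 (mod 90). This is exactly n ≡ 15 (mod 90).

The biconditional holds.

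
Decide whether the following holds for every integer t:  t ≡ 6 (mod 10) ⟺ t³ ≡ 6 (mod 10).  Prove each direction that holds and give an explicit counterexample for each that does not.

Both implications hold.

(→) Suppose t ≡ 6 (mod 10). Write t = 10j + 6. Then (10j + 6)³ = 1000j³ + 1800j² + 1080j + 216 = 10(100j³ + 180j² + 108j + 21) + 6, so t³ ≡ 6 (mod 10).

(←) Conversely, suppose t³ ≡ 6 (mod 10). The only residue r in {0, …, 9} with r³ ≡ 6 (mod 10) is r = 6, so t ≡ 6 (mod 10).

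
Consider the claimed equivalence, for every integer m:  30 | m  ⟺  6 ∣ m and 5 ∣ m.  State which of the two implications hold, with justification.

Both implications hold.

(→) If 30 ∣ m, write m = 30q. Since 30 = 5·6, m = 6·(5q), so 6 ∣ m; and since 30 = 6·5, m = 5·(6q), so 5 ∣ m.

(←) Suppose 6 ∣ m and 5 ∣ m. Any common multiple of 6 and 5 is a multiple of their lcm; here gcd(6, 5) = 1, so lcm(6, 5) = 6·5 = 30, so 30 ∣ m.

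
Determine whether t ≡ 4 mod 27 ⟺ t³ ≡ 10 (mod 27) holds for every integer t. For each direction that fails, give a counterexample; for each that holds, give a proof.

Only the forward direction holds.

[⇒] Suppose t ≡ 4 mod 27. Write t = 27j + 4. Then (27j + 4)³ = 19683j³ + 8748j² + 1296j + 64 = 27(729j³ + 324j² + 48j + 2) + 10, so t³ ≡ 10 (mod 27).

[⇐] This fails: take t = 13. Then 13³ = 2197 ≡ 10 (mod 27), yet 13 ≡ 13 (mod 27), not 4.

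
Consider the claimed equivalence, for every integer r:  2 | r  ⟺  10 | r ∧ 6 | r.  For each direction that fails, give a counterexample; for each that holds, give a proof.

Not equivalent: only (⇐) holds.

Forward direction. This fails: take r = 2. Certainly 2 ∣ 2, but 10 ∤ 2.

Converse. Suppose 10 ∣ r and 6 ∣ r. Any common multiple of 10 and 6 is a multiple of their lcm; here lcm(10, 6) = 10·6/gcd(10, 6) = 60/2 = 30, so 30 ∣ r. Since 2 ∣ 30, it follows that 2 ∣ r.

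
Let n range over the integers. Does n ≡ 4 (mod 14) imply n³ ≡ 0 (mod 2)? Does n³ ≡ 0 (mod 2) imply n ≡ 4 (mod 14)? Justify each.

Only the forward implication holds.

Converse. This fails: take n = 0. Then 0³ = 0 ≡ 0 (mod 2), yet 0 ≡ 0 (mod 14), not 4.

Forward direction. Suppose n ≡ 4 (mod 14). Then n³ ≡ 4³ = 64 (mod 14), and since 2 ∣ 14, also n³ ≡ 0 (mod 2).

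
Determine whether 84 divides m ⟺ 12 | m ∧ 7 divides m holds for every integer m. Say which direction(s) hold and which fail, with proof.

(→) If 84 ∣ m, write m = 84q. Since 84 = 7·12, m = 12·(7q), so 12 ∣ m; and since 84 = 12·7, m = 7·(12q), so 7 ∣ m.

(←) Suppose 12 ∣ m and 7 ∣ m. Any common multiple of 12 and 7 is a multiple of their lcm; here gcd(12, 7) = 1, so lcm(12, 7) = 12·7 = 84, so 84 ∣ m.

The biconditional holds.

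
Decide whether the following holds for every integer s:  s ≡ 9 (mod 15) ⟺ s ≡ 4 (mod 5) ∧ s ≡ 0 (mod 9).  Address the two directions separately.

(⇐) If s ≡ 4 (mod 5) and s ≡ 0 (mod 9), then by the Chinese remainder theorem s ≡ 9 (mod 45). Since 9 ≡ 9 (mod 15) and 15 ∣ 45, we get s ≡ 9 (mod 15).

(⇒) This fails: s = 24 gives 24 ≡ 9 (mod 15) but 24 ≡ 6 (mod 9), so the conjunction on the right does not hold.

(⇒) fails; (⇐) holds.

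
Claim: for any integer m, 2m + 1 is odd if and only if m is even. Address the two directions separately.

Only the reverse direction holds.

(→) This fails: take m = 3. Then 2m + 1 = 7, which is odd, yet m = 3 is odd, not even.

(←) Suppose m is even. Since 2 is even, 2m is even for every m, so 2m + 1 has the same parity as 1, which is odd. Hence 2m + 1 is odd.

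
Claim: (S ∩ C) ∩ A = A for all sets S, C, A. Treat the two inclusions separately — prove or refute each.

(⟹) Let x ∈ (S ∩ C) ∩ A. Then x ∈ S ∩ C ∩ A, from which x ∈ A.

(⟸) This inclusion fails. Take S = ∅, C = ∅, A = {1}; then 1 ∈ A but 1 ∉ (S ∩ C) ∩ A.

The sets are not equal: only the forward inclusion holds.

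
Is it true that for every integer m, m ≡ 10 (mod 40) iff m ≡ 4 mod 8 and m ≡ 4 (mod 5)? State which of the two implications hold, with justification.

(⟹) This fails: m = 10 gives 10 ≡ 10 (mod 40) but 10 ≡ 2 (mod 8), so the conjunction on the right does not hold.

(⟸) This fails: m = 4 satisfies both congruences on the right (4 ≡ 4 mod 8 and 4 ≡ 4 mod 5) yet 4 ≡ 4 (mod 40), not 10.

(⇒) fails and (⇐) fails.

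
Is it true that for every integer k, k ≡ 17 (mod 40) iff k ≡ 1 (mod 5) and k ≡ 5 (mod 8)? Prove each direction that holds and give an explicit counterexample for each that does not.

(⟹) This fails: k = 17 gives 17 ≡ 17 (mod 40) but 17 ≡ 2 (mod 5), so the conjunction on the right does not hold.

(⟸) This fails: k = 21 satisfies both congruences on the right (21 ≡ 1 mod 5 and 21 ≡ 5 mod 8) yet 21 ≡ 21 (mod 40), not 17.

Neither direction holds.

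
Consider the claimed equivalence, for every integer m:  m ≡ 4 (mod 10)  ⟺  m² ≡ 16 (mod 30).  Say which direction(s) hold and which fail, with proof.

Neither direction holds.

[⇒] This fails: take m = 24. Then 24 ≡ 4 (mod 10), but 24² = 576 ≡ 6 (mod 30), not 16.

[⇐] This fails: take m = 16. Then 16² = 256 ≡ 16 (mod 30), yet 16 ≡ 6 (mod 10), not 4.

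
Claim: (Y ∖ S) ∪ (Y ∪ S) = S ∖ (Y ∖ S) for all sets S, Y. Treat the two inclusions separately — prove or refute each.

(⊆) fails; (⊇) holds.

Forward inclusion. This inclusion fails. Take S = ∅, Y = {1}; then 1 ∈ (Y ∖ S) ∪ (Y ∪ S) but 1 ∉ S ∖ (Y ∖ S).

Reverse inclusion. Let x ∈ S ∖ (Y ∖ S). Then either x ∈ S and x ∉ Y; or x ∈ S ∩ Y. In each case x ∈ (Y ∖ S) ∪ (Y ∪ S), so S ∖ (Y ∖ S) ⊆ (Y ∖ S) ∪ (Y ∪ S).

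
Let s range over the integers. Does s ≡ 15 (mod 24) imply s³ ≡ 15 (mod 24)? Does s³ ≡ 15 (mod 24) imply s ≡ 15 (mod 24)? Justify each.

(→) Suppose s ≡ 15 (mod 24). Write s = 24j + 15. Then (24j + 15)³ = 13824j³ + 25920j² + 16200j + 3375 = 24(576j³ + 1080j² + 675j + 140) + 15, so s³ ≡ 15 (mod 24).

(←) Conversely, suppose s³ ≡ 15 (mod 24). The only residue r in {0, …, 23} with r³ ≡ 15 (mod 24) is r = 15, so s ≡ 15 (mod 24).

Both directions hold; the statement is true.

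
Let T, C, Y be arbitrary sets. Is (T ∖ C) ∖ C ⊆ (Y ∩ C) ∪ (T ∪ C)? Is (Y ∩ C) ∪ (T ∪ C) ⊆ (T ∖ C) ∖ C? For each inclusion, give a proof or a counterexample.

(⊇) This inclusion fails. Take T = ∅, C = {1}, Y = ∅; then 1 ∈ (Y ∩ C) ∪ (T ∪ C) but 1 ∉ (T ∖ C) ∖ C.

(⊆) Let x ∈ (T ∖ C) ∖ C. Then either x ∈ T and x ∉ C, Y; or x ∈ T ∩ Y and x ∉ C. In each case x ∈ (Y ∩ C) ∪ (T ∪ C), so (T ∖ C) ∖ C ⊆ (Y ∩ C) ∪ (T ∪ C).

(⊆) holds; (⊇) fails.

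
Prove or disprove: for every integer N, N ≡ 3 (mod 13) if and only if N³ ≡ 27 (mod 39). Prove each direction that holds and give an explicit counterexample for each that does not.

Neither direction holds.

(→) This fails: take N = 16. Then 16 ≡ 3 (mod 13), but 16³ = 4096 ≡ 1 (mod 39), not 27.

(←) This fails: take N = 9. Then 9³ = 729 ≡ 27 (mod 39), yet 9 ≡ 9 (mod 13), not 3.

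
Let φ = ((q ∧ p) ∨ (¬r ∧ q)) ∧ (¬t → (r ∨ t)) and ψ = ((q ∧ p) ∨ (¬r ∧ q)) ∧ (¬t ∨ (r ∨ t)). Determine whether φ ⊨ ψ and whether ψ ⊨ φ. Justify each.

(⟹) Assume the antecedent. If r is true, the antecedent forces (p = T, t = F, q = T, r = T) or (p = T, t = T, q = T, r = T), and the consequent holds there. If r is false, the antecedent forces (p = F, t = T, q = T, r = F) or (p = T, t = T, q = T, r = F), and the consequent holds there. Either way the consequent holds.

(⟸) This fails. Under p = F, t = F, q = T, r = F, the left side is false but the right side is true.

(⇒) holds; (⇐) fails.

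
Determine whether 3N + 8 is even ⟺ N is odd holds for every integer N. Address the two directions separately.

Forward direction. This fails: N = 0 gives 3N + 8 = 8, which is even, but 0 is even, not odd.

Converse. This also fails: N = 1 is odd, but 3N + 8 = 11 is odd, not even.

Neither implication holds.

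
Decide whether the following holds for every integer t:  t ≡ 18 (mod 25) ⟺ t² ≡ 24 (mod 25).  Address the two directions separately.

[⇒] Suppose t ≡ 18 (mod 25). Write t = 25j + 18. Then (25j + 18)² = 625j² + 900j + 324 = 25(25j² + 36j + 12) + 24, so t² ≡ 24 (mod 25).

[⇐] This fails: take t = 7. Then 7² = 49 ≡ 24 (mod 25), yet 7 ≡ 7 (mod 25), not 18.

Only the forward implication holds.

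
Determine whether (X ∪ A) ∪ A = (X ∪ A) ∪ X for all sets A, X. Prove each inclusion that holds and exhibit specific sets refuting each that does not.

Both inclusions hold.

(⊇) Let x ∈ (X ∪ A) ∪ X. Then either x ∈ A and x ∉ X; or x ∈ X and x ∉ A; or x ∈ A ∩ X. In each case x ∈ (X ∪ A) ∪ A, so (X ∪ A) ∪ X ⊆ (X ∪ A) ∪ A.

(⊆) Let x ∈ (X ∪ A) ∪ A. Then either x ∈ A and x ∉ X; or x ∈ X and x ∉ A; or x ∈ A ∩ X. In each case x ∈ (X ∪ A) ∪ X, so (X ∪ A) ∪ A ⊆ (X ∪ A) ∪ X.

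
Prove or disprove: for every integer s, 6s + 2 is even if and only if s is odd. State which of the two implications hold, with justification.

The forward direction fails; the converse holds.

(⇒) This fails: take s = 4. Then 6s + 2 = 26, which is even, yet s = 4 is even, not odd.

(⇐) Suppose s is odd. Since 6 is even, 6s is even for every s, so 6s + 2 has the same parity as 2, which is even. Hence 6s + 2 is even.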